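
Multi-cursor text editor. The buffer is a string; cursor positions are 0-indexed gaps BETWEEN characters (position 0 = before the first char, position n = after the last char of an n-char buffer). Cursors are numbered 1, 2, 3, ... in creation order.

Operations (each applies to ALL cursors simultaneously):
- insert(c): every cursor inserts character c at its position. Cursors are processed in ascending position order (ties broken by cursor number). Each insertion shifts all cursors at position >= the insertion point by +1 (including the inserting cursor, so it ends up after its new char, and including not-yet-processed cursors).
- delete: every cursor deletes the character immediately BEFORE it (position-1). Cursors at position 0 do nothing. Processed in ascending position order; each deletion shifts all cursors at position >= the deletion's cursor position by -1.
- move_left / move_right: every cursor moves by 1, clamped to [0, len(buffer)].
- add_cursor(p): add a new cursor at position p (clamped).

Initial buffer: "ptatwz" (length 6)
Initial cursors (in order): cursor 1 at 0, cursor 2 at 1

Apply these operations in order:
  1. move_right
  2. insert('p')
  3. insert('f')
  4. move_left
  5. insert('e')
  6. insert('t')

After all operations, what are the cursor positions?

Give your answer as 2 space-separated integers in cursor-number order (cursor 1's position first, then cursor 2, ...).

After op 1 (move_right): buffer="ptatwz" (len 6), cursors c1@1 c2@2, authorship ......
After op 2 (insert('p')): buffer="pptpatwz" (len 8), cursors c1@2 c2@4, authorship .1.2....
After op 3 (insert('f')): buffer="ppftpfatwz" (len 10), cursors c1@3 c2@6, authorship .11.22....
After op 4 (move_left): buffer="ppftpfatwz" (len 10), cursors c1@2 c2@5, authorship .11.22....
After op 5 (insert('e')): buffer="ppeftpefatwz" (len 12), cursors c1@3 c2@7, authorship .111.222....
After op 6 (insert('t')): buffer="ppetftpetfatwz" (len 14), cursors c1@4 c2@9, authorship .1111.2222....

Answer: 4 9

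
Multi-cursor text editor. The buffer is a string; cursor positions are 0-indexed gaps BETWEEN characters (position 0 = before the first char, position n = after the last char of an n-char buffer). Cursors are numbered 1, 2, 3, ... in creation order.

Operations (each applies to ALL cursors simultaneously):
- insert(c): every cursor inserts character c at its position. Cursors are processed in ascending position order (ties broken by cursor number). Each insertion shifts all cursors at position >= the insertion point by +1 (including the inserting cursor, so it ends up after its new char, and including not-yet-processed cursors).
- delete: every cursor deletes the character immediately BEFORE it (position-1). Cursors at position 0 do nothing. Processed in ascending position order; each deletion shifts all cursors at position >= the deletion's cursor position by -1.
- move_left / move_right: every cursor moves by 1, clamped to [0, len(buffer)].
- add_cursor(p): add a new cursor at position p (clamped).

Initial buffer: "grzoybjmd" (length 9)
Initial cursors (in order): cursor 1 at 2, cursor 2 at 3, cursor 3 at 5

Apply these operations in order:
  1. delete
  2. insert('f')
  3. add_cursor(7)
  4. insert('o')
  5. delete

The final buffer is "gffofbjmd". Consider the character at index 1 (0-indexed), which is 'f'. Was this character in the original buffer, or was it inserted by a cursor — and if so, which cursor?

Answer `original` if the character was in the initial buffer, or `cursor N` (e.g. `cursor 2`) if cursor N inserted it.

Answer: cursor 1

Derivation:
After op 1 (delete): buffer="gobjmd" (len 6), cursors c1@1 c2@1 c3@2, authorship ......
After op 2 (insert('f')): buffer="gffofbjmd" (len 9), cursors c1@3 c2@3 c3@5, authorship .12.3....
After op 3 (add_cursor(7)): buffer="gffofbjmd" (len 9), cursors c1@3 c2@3 c3@5 c4@7, authorship .12.3....
After op 4 (insert('o')): buffer="gffooofobjomd" (len 13), cursors c1@5 c2@5 c3@8 c4@11, authorship .1212.33..4..
After op 5 (delete): buffer="gffofbjmd" (len 9), cursors c1@3 c2@3 c3@5 c4@7, authorship .12.3....
Authorship (.=original, N=cursor N): . 1 2 . 3 . . . .
Index 1: author = 1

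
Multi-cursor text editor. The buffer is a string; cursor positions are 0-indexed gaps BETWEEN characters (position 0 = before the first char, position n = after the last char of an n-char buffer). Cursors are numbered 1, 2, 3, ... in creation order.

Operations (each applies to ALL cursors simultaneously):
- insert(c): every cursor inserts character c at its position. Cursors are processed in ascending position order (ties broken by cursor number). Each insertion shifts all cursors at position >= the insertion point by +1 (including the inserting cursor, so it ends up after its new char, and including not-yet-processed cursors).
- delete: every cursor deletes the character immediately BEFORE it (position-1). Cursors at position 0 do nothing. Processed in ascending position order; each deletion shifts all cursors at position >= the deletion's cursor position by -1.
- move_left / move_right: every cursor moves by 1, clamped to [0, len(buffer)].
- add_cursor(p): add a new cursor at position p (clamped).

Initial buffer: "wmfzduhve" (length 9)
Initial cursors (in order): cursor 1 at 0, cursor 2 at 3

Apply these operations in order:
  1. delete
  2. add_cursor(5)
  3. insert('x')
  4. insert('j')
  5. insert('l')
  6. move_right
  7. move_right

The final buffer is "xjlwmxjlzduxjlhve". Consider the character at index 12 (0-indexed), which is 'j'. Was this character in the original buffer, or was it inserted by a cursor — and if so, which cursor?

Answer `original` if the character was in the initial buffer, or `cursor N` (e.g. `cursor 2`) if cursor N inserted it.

After op 1 (delete): buffer="wmzduhve" (len 8), cursors c1@0 c2@2, authorship ........
After op 2 (add_cursor(5)): buffer="wmzduhve" (len 8), cursors c1@0 c2@2 c3@5, authorship ........
After op 3 (insert('x')): buffer="xwmxzduxhve" (len 11), cursors c1@1 c2@4 c3@8, authorship 1..2...3...
After op 4 (insert('j')): buffer="xjwmxjzduxjhve" (len 14), cursors c1@2 c2@6 c3@11, authorship 11..22...33...
After op 5 (insert('l')): buffer="xjlwmxjlzduxjlhve" (len 17), cursors c1@3 c2@8 c3@14, authorship 111..222...333...
After op 6 (move_right): buffer="xjlwmxjlzduxjlhve" (len 17), cursors c1@4 c2@9 c3@15, authorship 111..222...333...
After op 7 (move_right): buffer="xjlwmxjlzduxjlhve" (len 17), cursors c1@5 c2@10 c3@16, authorship 111..222...333...
Authorship (.=original, N=cursor N): 1 1 1 . . 2 2 2 . . . 3 3 3 . . .
Index 12: author = 3

Answer: cursor 3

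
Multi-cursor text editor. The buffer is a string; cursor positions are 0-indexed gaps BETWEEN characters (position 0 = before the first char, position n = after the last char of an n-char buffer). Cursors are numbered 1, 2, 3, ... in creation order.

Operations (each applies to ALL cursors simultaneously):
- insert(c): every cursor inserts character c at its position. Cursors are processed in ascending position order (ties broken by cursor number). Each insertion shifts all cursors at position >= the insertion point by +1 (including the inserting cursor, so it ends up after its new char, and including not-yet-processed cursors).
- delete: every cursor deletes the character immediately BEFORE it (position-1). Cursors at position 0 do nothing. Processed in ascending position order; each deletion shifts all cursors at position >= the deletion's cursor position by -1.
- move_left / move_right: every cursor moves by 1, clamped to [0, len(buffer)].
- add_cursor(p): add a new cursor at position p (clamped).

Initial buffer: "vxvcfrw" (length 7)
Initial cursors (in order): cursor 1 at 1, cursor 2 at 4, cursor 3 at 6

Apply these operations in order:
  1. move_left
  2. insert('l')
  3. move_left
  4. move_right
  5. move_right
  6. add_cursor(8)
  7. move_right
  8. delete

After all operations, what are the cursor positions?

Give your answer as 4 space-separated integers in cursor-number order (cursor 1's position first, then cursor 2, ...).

Answer: 2 5 6 6

Derivation:
After op 1 (move_left): buffer="vxvcfrw" (len 7), cursors c1@0 c2@3 c3@5, authorship .......
After op 2 (insert('l')): buffer="lvxvlcflrw" (len 10), cursors c1@1 c2@5 c3@8, authorship 1...2..3..
After op 3 (move_left): buffer="lvxvlcflrw" (len 10), cursors c1@0 c2@4 c3@7, authorship 1...2..3..
After op 4 (move_right): buffer="lvxvlcflrw" (len 10), cursors c1@1 c2@5 c3@8, authorship 1...2..3..
After op 5 (move_right): buffer="lvxvlcflrw" (len 10), cursors c1@2 c2@6 c3@9, authorship 1...2..3..
After op 6 (add_cursor(8)): buffer="lvxvlcflrw" (len 10), cursors c1@2 c2@6 c4@8 c3@9, authorship 1...2..3..
After op 7 (move_right): buffer="lvxvlcflrw" (len 10), cursors c1@3 c2@7 c4@9 c3@10, authorship 1...2..3..
After op 8 (delete): buffer="lvvlcl" (len 6), cursors c1@2 c2@5 c3@6 c4@6, authorship 1..2.3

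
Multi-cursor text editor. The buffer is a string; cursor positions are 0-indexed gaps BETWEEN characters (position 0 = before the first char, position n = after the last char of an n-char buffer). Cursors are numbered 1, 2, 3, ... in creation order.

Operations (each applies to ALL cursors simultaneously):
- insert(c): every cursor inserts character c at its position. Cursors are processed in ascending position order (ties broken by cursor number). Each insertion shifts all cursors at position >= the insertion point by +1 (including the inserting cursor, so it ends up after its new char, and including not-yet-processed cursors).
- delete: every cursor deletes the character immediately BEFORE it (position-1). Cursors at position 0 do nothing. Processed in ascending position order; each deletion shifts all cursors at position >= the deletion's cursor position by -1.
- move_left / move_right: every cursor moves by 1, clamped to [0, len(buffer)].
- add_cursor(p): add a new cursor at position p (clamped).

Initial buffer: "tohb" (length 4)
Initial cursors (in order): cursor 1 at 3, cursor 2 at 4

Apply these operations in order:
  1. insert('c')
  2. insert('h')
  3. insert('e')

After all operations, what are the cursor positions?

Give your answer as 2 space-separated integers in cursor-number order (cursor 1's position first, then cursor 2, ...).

After op 1 (insert('c')): buffer="tohcbc" (len 6), cursors c1@4 c2@6, authorship ...1.2
After op 2 (insert('h')): buffer="tohchbch" (len 8), cursors c1@5 c2@8, authorship ...11.22
After op 3 (insert('e')): buffer="tohchebche" (len 10), cursors c1@6 c2@10, authorship ...111.222

Answer: 6 10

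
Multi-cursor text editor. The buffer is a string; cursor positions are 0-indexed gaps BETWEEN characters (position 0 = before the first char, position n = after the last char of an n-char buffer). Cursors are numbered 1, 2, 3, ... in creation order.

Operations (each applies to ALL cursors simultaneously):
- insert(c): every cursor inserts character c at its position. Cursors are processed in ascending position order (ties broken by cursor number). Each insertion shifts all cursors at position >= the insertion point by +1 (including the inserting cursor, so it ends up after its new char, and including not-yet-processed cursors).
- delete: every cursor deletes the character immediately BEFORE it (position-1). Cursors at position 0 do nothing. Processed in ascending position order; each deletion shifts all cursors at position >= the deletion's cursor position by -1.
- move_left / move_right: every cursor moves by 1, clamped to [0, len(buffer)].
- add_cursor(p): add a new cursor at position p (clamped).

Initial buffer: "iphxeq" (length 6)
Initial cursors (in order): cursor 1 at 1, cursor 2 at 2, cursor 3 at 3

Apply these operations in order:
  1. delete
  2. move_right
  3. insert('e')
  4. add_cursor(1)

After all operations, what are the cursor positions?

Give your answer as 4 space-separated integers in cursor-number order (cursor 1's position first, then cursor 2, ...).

Answer: 4 4 4 1

Derivation:
After op 1 (delete): buffer="xeq" (len 3), cursors c1@0 c2@0 c3@0, authorship ...
After op 2 (move_right): buffer="xeq" (len 3), cursors c1@1 c2@1 c3@1, authorship ...
After op 3 (insert('e')): buffer="xeeeeq" (len 6), cursors c1@4 c2@4 c3@4, authorship .123..
After op 4 (add_cursor(1)): buffer="xeeeeq" (len 6), cursors c4@1 c1@4 c2@4 c3@4, authorship .123..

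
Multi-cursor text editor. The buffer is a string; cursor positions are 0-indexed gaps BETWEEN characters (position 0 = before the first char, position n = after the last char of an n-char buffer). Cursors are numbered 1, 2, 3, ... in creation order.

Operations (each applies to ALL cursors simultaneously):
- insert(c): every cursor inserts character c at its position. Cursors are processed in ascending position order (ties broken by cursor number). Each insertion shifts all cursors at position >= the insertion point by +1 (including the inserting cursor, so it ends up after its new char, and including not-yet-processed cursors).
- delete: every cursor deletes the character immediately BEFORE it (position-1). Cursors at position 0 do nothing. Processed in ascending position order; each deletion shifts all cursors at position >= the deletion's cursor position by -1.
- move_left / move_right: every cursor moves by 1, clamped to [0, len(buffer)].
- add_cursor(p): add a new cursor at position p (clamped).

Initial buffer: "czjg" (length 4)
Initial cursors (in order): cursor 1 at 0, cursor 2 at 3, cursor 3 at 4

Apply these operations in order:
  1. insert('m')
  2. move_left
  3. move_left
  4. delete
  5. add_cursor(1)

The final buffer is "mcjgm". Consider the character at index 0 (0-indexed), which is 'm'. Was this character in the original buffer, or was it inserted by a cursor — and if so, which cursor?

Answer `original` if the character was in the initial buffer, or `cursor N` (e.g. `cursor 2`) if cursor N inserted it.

After op 1 (insert('m')): buffer="mczjmgm" (len 7), cursors c1@1 c2@5 c3@7, authorship 1...2.3
After op 2 (move_left): buffer="mczjmgm" (len 7), cursors c1@0 c2@4 c3@6, authorship 1...2.3
After op 3 (move_left): buffer="mczjmgm" (len 7), cursors c1@0 c2@3 c3@5, authorship 1...2.3
After op 4 (delete): buffer="mcjgm" (len 5), cursors c1@0 c2@2 c3@3, authorship 1...3
After op 5 (add_cursor(1)): buffer="mcjgm" (len 5), cursors c1@0 c4@1 c2@2 c3@3, authorship 1...3
Authorship (.=original, N=cursor N): 1 . . . 3
Index 0: author = 1

Answer: cursor 1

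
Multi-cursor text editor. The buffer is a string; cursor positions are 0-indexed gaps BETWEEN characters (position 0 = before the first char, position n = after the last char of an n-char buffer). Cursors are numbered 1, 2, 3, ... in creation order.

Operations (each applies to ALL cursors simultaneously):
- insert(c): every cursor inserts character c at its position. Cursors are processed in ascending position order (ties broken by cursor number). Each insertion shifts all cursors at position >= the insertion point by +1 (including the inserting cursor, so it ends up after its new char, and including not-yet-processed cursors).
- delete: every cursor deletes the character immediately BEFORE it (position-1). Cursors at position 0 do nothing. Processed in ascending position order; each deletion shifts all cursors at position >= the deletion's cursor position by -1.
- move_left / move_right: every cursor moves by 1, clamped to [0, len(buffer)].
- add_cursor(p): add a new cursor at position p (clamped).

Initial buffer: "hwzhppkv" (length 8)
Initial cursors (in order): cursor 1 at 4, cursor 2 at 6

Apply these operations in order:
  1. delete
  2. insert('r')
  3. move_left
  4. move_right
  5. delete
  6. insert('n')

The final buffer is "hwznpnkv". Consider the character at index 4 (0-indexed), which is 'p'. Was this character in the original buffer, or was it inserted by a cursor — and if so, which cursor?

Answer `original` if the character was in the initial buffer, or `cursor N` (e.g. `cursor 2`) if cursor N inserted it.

Answer: original

Derivation:
After op 1 (delete): buffer="hwzpkv" (len 6), cursors c1@3 c2@4, authorship ......
After op 2 (insert('r')): buffer="hwzrprkv" (len 8), cursors c1@4 c2@6, authorship ...1.2..
After op 3 (move_left): buffer="hwzrprkv" (len 8), cursors c1@3 c2@5, authorship ...1.2..
After op 4 (move_right): buffer="hwzrprkv" (len 8), cursors c1@4 c2@6, authorship ...1.2..
After op 5 (delete): buffer="hwzpkv" (len 6), cursors c1@3 c2@4, authorship ......
After op 6 (insert('n')): buffer="hwznpnkv" (len 8), cursors c1@4 c2@6, authorship ...1.2..
Authorship (.=original, N=cursor N): . . . 1 . 2 . .
Index 4: author = original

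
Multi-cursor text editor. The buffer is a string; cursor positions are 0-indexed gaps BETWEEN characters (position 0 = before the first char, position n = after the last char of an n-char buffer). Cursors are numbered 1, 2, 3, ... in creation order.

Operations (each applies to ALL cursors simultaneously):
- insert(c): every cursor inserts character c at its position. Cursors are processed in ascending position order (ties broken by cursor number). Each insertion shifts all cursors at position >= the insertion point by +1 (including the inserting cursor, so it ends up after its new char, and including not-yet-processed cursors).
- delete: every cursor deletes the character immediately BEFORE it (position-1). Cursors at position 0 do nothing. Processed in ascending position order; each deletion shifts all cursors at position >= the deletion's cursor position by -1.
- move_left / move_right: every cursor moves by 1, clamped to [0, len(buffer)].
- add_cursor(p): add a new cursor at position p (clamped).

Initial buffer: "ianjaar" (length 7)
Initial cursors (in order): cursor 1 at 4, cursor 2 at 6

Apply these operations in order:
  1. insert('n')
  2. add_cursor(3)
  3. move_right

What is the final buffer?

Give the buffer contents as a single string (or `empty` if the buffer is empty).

Answer: ianjnaanr

Derivation:
After op 1 (insert('n')): buffer="ianjnaanr" (len 9), cursors c1@5 c2@8, authorship ....1..2.
After op 2 (add_cursor(3)): buffer="ianjnaanr" (len 9), cursors c3@3 c1@5 c2@8, authorship ....1..2.
After op 3 (move_right): buffer="ianjnaanr" (len 9), cursors c3@4 c1@6 c2@9, authorship ....1..2.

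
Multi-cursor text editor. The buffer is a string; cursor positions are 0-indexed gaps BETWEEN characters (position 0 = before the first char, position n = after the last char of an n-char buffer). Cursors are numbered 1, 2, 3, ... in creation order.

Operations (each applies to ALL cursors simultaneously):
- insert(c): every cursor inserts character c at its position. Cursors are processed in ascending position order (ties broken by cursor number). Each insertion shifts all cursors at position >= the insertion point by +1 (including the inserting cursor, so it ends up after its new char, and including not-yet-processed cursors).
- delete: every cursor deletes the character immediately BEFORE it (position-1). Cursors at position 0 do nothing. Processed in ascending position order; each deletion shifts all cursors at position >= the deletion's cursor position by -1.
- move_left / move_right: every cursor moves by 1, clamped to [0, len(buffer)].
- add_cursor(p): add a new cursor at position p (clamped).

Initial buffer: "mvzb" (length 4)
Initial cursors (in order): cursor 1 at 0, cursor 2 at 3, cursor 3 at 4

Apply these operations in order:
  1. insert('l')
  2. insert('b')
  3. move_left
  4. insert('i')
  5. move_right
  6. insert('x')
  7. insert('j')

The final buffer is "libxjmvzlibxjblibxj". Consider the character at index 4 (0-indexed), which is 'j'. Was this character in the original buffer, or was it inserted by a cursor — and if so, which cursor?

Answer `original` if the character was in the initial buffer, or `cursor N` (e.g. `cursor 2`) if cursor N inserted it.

Answer: cursor 1

Derivation:
After op 1 (insert('l')): buffer="lmvzlbl" (len 7), cursors c1@1 c2@5 c3@7, authorship 1...2.3
After op 2 (insert('b')): buffer="lbmvzlbblb" (len 10), cursors c1@2 c2@7 c3@10, authorship 11...22.33
After op 3 (move_left): buffer="lbmvzlbblb" (len 10), cursors c1@1 c2@6 c3@9, authorship 11...22.33
After op 4 (insert('i')): buffer="libmvzlibblib" (len 13), cursors c1@2 c2@8 c3@12, authorship 111...222.333
After op 5 (move_right): buffer="libmvzlibblib" (len 13), cursors c1@3 c2@9 c3@13, authorship 111...222.333
After op 6 (insert('x')): buffer="libxmvzlibxblibx" (len 16), cursors c1@4 c2@11 c3@16, authorship 1111...2222.3333
After op 7 (insert('j')): buffer="libxjmvzlibxjblibxj" (len 19), cursors c1@5 c2@13 c3@19, authorship 11111...22222.33333
Authorship (.=original, N=cursor N): 1 1 1 1 1 . . . 2 2 2 2 2 . 3 3 3 3 3
Index 4: author = 1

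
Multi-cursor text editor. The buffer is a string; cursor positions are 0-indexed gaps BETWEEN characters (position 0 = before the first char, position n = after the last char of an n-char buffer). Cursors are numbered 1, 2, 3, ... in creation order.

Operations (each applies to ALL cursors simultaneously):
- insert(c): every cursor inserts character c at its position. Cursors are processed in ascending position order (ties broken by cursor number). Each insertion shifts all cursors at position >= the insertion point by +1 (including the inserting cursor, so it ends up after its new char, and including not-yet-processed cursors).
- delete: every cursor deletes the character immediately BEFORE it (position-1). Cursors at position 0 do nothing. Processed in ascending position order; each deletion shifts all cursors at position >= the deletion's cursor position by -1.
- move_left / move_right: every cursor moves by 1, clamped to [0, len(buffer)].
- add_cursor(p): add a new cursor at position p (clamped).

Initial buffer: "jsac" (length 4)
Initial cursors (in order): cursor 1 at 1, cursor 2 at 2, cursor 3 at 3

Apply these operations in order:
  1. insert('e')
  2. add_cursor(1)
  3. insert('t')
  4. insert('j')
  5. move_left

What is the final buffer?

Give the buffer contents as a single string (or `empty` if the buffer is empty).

Answer: jtjetjsetjaetjc

Derivation:
After op 1 (insert('e')): buffer="jeseaec" (len 7), cursors c1@2 c2@4 c3@6, authorship .1.2.3.
After op 2 (add_cursor(1)): buffer="jeseaec" (len 7), cursors c4@1 c1@2 c2@4 c3@6, authorship .1.2.3.
After op 3 (insert('t')): buffer="jtetsetaetc" (len 11), cursors c4@2 c1@4 c2@7 c3@10, authorship .411.22.33.
After op 4 (insert('j')): buffer="jtjetjsetjaetjc" (len 15), cursors c4@3 c1@6 c2@10 c3@14, authorship .44111.222.333.
After op 5 (move_left): buffer="jtjetjsetjaetjc" (len 15), cursors c4@2 c1@5 c2@9 c3@13, authorship .44111.222.333.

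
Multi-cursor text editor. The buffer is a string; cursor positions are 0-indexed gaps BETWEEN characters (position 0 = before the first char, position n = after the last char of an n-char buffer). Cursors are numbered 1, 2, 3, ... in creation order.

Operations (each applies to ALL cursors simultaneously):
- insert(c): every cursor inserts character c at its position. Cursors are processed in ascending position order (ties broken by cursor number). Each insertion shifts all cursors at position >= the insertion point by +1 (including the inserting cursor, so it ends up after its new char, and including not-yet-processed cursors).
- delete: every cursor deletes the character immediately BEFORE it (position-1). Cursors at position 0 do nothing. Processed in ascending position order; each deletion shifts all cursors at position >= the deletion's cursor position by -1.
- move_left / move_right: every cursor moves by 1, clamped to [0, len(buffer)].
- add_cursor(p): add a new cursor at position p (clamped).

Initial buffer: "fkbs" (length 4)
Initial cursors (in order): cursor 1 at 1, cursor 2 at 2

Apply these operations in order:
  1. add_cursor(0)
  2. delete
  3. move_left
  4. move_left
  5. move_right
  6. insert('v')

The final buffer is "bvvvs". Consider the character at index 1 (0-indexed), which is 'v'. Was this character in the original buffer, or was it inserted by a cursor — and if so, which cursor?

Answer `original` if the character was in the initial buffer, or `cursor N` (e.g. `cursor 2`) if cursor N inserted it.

After op 1 (add_cursor(0)): buffer="fkbs" (len 4), cursors c3@0 c1@1 c2@2, authorship ....
After op 2 (delete): buffer="bs" (len 2), cursors c1@0 c2@0 c3@0, authorship ..
After op 3 (move_left): buffer="bs" (len 2), cursors c1@0 c2@0 c3@0, authorship ..
After op 4 (move_left): buffer="bs" (len 2), cursors c1@0 c2@0 c3@0, authorship ..
After op 5 (move_right): buffer="bs" (len 2), cursors c1@1 c2@1 c3@1, authorship ..
After op 6 (insert('v')): buffer="bvvvs" (len 5), cursors c1@4 c2@4 c3@4, authorship .123.
Authorship (.=original, N=cursor N): . 1 2 3 .
Index 1: author = 1

Answer: cursor 1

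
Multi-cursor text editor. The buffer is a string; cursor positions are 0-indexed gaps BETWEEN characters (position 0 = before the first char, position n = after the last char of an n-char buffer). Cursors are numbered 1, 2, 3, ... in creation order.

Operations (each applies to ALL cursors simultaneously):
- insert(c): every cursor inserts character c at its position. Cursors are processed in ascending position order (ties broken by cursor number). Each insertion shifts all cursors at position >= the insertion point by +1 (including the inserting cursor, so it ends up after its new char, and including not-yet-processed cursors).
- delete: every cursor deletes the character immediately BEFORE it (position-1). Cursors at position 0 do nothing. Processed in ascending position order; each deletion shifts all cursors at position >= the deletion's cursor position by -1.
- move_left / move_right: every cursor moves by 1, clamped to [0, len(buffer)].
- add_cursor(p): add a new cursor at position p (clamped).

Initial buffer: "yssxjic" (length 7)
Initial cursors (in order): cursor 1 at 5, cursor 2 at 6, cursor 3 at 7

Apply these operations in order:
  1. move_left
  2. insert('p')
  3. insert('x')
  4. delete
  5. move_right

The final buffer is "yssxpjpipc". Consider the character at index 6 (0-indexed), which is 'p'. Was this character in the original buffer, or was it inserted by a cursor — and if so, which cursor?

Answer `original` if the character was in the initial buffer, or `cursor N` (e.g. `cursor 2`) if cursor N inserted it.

Answer: cursor 2

Derivation:
After op 1 (move_left): buffer="yssxjic" (len 7), cursors c1@4 c2@5 c3@6, authorship .......
After op 2 (insert('p')): buffer="yssxpjpipc" (len 10), cursors c1@5 c2@7 c3@9, authorship ....1.2.3.
After op 3 (insert('x')): buffer="yssxpxjpxipxc" (len 13), cursors c1@6 c2@9 c3@12, authorship ....11.22.33.
After op 4 (delete): buffer="yssxpjpipc" (len 10), cursors c1@5 c2@7 c3@9, authorship ....1.2.3.
After op 5 (move_right): buffer="yssxpjpipc" (len 10), cursors c1@6 c2@8 c3@10, authorship ....1.2.3.
Authorship (.=original, N=cursor N): . . . . 1 . 2 . 3 .
Index 6: author = 2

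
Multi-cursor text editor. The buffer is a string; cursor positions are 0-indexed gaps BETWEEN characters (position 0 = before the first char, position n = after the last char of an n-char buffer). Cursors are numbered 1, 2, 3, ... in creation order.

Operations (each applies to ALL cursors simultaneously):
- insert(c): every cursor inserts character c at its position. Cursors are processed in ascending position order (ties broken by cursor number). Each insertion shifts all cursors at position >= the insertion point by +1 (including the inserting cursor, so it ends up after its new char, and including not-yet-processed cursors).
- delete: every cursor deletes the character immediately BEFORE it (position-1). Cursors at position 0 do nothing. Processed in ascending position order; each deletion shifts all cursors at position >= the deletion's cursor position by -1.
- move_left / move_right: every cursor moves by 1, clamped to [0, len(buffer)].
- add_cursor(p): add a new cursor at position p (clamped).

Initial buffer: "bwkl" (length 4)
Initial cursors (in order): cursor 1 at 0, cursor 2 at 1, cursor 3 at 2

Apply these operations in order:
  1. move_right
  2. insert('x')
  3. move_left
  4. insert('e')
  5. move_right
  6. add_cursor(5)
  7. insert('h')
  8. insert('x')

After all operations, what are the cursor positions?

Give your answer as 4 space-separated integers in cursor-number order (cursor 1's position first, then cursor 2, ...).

After op 1 (move_right): buffer="bwkl" (len 4), cursors c1@1 c2@2 c3@3, authorship ....
After op 2 (insert('x')): buffer="bxwxkxl" (len 7), cursors c1@2 c2@4 c3@6, authorship .1.2.3.
After op 3 (move_left): buffer="bxwxkxl" (len 7), cursors c1@1 c2@3 c3@5, authorship .1.2.3.
After op 4 (insert('e')): buffer="bexwexkexl" (len 10), cursors c1@2 c2@5 c3@8, authorship .11.22.33.
After op 5 (move_right): buffer="bexwexkexl" (len 10), cursors c1@3 c2@6 c3@9, authorship .11.22.33.
After op 6 (add_cursor(5)): buffer="bexwexkexl" (len 10), cursors c1@3 c4@5 c2@6 c3@9, authorship .11.22.33.
After op 7 (insert('h')): buffer="bexhwehxhkexhl" (len 14), cursors c1@4 c4@7 c2@9 c3@13, authorship .111.2422.333.
After op 8 (insert('x')): buffer="bexhxwehxxhxkexhxl" (len 18), cursors c1@5 c4@9 c2@12 c3@17, authorship .1111.244222.3333.

Answer: 5 12 17 9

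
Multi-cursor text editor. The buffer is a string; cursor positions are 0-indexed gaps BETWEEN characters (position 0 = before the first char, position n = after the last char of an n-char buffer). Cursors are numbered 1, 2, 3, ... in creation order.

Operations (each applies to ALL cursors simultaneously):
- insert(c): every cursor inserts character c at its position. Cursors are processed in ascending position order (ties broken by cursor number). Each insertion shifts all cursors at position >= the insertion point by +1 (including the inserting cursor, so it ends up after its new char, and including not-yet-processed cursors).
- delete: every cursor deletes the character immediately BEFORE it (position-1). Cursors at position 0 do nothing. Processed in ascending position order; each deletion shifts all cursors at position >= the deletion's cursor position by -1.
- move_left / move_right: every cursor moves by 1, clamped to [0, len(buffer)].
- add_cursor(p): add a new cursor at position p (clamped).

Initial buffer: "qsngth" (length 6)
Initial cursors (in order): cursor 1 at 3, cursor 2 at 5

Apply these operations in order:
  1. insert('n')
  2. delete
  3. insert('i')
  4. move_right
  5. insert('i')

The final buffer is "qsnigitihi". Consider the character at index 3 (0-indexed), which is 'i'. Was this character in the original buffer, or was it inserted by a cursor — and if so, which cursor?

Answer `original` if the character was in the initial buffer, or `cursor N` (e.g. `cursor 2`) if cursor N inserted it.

After op 1 (insert('n')): buffer="qsnngtnh" (len 8), cursors c1@4 c2@7, authorship ...1..2.
After op 2 (delete): buffer="qsngth" (len 6), cursors c1@3 c2@5, authorship ......
After op 3 (insert('i')): buffer="qsnigtih" (len 8), cursors c1@4 c2@7, authorship ...1..2.
After op 4 (move_right): buffer="qsnigtih" (len 8), cursors c1@5 c2@8, authorship ...1..2.
After op 5 (insert('i')): buffer="qsnigitihi" (len 10), cursors c1@6 c2@10, authorship ...1.1.2.2
Authorship (.=original, N=cursor N): . . . 1 . 1 . 2 . 2
Index 3: author = 1

Answer: cursor 1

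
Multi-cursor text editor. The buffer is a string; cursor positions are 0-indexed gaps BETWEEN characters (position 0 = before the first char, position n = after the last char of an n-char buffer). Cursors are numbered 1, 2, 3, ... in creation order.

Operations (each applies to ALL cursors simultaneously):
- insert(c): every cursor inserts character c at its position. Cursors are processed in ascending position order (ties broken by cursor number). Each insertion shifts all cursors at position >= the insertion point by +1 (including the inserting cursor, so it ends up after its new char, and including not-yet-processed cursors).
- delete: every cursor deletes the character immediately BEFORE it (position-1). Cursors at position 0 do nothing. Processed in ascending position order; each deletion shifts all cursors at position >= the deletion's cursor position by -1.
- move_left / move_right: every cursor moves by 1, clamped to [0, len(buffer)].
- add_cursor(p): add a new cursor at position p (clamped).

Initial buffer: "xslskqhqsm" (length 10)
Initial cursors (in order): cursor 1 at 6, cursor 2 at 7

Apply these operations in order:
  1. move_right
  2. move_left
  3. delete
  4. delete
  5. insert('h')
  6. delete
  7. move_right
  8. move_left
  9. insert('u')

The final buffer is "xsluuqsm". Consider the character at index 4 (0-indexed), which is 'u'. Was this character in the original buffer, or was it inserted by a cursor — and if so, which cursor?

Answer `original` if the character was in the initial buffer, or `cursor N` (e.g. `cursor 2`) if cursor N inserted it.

Answer: cursor 2

Derivation:
After op 1 (move_right): buffer="xslskqhqsm" (len 10), cursors c1@7 c2@8, authorship ..........
After op 2 (move_left): buffer="xslskqhqsm" (len 10), cursors c1@6 c2@7, authorship ..........
After op 3 (delete): buffer="xslskqsm" (len 8), cursors c1@5 c2@5, authorship ........
After op 4 (delete): buffer="xslqsm" (len 6), cursors c1@3 c2@3, authorship ......
After op 5 (insert('h')): buffer="xslhhqsm" (len 8), cursors c1@5 c2@5, authorship ...12...
After op 6 (delete): buffer="xslqsm" (len 6), cursors c1@3 c2@3, authorship ......
After op 7 (move_right): buffer="xslqsm" (len 6), cursors c1@4 c2@4, authorship ......
After op 8 (move_left): buffer="xslqsm" (len 6), cursors c1@3 c2@3, authorship ......
After op 9 (insert('u')): buffer="xsluuqsm" (len 8), cursors c1@5 c2@5, authorship ...12...
Authorship (.=original, N=cursor N): . . . 1 2 . . .
Index 4: author = 2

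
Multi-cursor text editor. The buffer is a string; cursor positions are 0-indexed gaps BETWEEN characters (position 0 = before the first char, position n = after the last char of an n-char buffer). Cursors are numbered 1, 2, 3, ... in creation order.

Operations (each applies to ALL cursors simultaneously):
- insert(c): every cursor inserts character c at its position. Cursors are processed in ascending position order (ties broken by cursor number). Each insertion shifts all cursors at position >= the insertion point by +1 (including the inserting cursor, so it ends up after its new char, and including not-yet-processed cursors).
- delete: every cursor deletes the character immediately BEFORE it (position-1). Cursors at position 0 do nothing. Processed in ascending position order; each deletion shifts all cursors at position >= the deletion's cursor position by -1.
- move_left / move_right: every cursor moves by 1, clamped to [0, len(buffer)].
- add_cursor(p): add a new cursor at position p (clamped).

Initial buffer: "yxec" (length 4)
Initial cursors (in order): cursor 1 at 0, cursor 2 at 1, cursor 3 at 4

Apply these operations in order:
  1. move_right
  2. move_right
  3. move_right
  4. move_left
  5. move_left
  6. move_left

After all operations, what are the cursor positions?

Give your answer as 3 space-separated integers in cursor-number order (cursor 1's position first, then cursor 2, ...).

After op 1 (move_right): buffer="yxec" (len 4), cursors c1@1 c2@2 c3@4, authorship ....
After op 2 (move_right): buffer="yxec" (len 4), cursors c1@2 c2@3 c3@4, authorship ....
After op 3 (move_right): buffer="yxec" (len 4), cursors c1@3 c2@4 c3@4, authorship ....
After op 4 (move_left): buffer="yxec" (len 4), cursors c1@2 c2@3 c3@3, authorship ....
After op 5 (move_left): buffer="yxec" (len 4), cursors c1@1 c2@2 c3@2, authorship ....
After op 6 (move_left): buffer="yxec" (len 4), cursors c1@0 c2@1 c3@1, authorship ....

Answer: 0 1 1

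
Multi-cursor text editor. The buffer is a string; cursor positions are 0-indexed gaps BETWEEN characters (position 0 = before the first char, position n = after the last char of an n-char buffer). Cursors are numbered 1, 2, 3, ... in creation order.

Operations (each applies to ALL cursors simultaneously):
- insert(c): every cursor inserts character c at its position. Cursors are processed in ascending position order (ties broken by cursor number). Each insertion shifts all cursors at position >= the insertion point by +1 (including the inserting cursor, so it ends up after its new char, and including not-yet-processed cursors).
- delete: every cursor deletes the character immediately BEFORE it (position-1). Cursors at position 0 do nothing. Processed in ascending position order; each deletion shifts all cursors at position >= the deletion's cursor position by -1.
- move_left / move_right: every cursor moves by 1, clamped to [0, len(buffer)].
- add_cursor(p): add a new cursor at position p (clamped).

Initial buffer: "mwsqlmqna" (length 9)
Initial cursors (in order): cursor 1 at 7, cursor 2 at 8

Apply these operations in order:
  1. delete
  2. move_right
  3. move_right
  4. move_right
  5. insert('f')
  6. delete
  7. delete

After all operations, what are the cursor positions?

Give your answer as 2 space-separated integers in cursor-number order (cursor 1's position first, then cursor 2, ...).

Answer: 5 5

Derivation:
After op 1 (delete): buffer="mwsqlma" (len 7), cursors c1@6 c2@6, authorship .......
After op 2 (move_right): buffer="mwsqlma" (len 7), cursors c1@7 c2@7, authorship .......
After op 3 (move_right): buffer="mwsqlma" (len 7), cursors c1@7 c2@7, authorship .......
After op 4 (move_right): buffer="mwsqlma" (len 7), cursors c1@7 c2@7, authorship .......
After op 5 (insert('f')): buffer="mwsqlmaff" (len 9), cursors c1@9 c2@9, authorship .......12
After op 6 (delete): buffer="mwsqlma" (len 7), cursors c1@7 c2@7, authorship .......
After op 7 (delete): buffer="mwsql" (len 5), cursors c1@5 c2@5, authorship .....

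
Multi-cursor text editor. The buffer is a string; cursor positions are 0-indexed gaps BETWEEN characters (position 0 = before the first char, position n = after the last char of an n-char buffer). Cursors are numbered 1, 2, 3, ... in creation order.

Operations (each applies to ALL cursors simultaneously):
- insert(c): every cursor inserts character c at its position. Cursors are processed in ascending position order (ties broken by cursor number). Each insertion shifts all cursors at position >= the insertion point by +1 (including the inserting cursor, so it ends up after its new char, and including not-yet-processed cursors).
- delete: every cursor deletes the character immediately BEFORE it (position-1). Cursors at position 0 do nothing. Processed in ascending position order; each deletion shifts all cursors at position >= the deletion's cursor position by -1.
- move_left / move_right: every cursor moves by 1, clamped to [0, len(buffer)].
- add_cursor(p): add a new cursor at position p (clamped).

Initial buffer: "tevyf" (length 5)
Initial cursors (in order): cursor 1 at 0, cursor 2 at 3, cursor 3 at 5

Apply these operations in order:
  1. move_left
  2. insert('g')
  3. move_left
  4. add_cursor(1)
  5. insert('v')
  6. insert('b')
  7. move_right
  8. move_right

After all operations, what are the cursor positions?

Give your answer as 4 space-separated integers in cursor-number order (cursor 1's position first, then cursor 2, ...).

Answer: 4 11 16 7

Derivation:
After op 1 (move_left): buffer="tevyf" (len 5), cursors c1@0 c2@2 c3@4, authorship .....
After op 2 (insert('g')): buffer="gtegvygf" (len 8), cursors c1@1 c2@4 c3@7, authorship 1..2..3.
After op 3 (move_left): buffer="gtegvygf" (len 8), cursors c1@0 c2@3 c3@6, authorship 1..2..3.
After op 4 (add_cursor(1)): buffer="gtegvygf" (len 8), cursors c1@0 c4@1 c2@3 c3@6, authorship 1..2..3.
After op 5 (insert('v')): buffer="vgvtevgvyvgf" (len 12), cursors c1@1 c4@3 c2@6 c3@10, authorship 114..22..33.
After op 6 (insert('b')): buffer="vbgvbtevbgvyvbgf" (len 16), cursors c1@2 c4@5 c2@9 c3@14, authorship 11144..222..333.
After op 7 (move_right): buffer="vbgvbtevbgvyvbgf" (len 16), cursors c1@3 c4@6 c2@10 c3@15, authorship 11144..222..333.
After op 8 (move_right): buffer="vbgvbtevbgvyvbgf" (len 16), cursors c1@4 c4@7 c2@11 c3@16, authorship 11144..222..333.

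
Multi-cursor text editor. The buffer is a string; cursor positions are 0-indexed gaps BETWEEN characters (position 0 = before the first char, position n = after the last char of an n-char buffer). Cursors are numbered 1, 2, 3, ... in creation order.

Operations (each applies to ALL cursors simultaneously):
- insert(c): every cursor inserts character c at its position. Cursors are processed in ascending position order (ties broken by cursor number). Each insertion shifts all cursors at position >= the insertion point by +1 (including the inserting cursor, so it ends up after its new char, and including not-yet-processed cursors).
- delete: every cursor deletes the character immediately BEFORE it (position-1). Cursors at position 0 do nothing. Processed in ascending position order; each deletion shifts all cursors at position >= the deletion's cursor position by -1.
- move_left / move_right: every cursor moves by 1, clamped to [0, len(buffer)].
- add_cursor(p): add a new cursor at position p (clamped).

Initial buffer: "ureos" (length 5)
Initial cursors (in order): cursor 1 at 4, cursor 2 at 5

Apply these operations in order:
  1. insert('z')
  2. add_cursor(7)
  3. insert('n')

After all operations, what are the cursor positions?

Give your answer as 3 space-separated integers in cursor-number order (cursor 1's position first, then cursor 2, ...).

Answer: 6 10 10

Derivation:
After op 1 (insert('z')): buffer="ureozsz" (len 7), cursors c1@5 c2@7, authorship ....1.2
After op 2 (add_cursor(7)): buffer="ureozsz" (len 7), cursors c1@5 c2@7 c3@7, authorship ....1.2
After op 3 (insert('n')): buffer="ureoznsznn" (len 10), cursors c1@6 c2@10 c3@10, authorship ....11.223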